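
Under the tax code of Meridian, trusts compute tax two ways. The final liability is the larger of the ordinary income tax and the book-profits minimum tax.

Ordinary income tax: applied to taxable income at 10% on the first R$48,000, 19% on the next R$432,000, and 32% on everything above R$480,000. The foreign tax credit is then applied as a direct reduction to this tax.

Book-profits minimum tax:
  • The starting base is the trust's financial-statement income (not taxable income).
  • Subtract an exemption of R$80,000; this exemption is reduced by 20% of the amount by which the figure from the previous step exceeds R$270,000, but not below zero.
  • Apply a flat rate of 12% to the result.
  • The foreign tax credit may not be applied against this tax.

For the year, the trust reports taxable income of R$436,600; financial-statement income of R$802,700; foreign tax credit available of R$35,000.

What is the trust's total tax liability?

Ordinary income tax:
  R$48,000 × 10% = R$4,800
  R$388,600 × 19% = R$73,834
  → R$78,634
  Less foreign tax credit R$35,000 → R$43,634

Book-profits minimum tax:
  Base (financial-statement income): R$802,700
  Exemption: 20% × (R$802,700 − R$270,000) = R$106,540 ≥ R$80,000, so the exemption is fully phased out
  Base: R$802,700 − R$0 = R$802,700
  R$802,700 × 12% = R$96,324

R$96,324 > R$43,634, so the book-profits minimum tax is the binding amount.

R$96,324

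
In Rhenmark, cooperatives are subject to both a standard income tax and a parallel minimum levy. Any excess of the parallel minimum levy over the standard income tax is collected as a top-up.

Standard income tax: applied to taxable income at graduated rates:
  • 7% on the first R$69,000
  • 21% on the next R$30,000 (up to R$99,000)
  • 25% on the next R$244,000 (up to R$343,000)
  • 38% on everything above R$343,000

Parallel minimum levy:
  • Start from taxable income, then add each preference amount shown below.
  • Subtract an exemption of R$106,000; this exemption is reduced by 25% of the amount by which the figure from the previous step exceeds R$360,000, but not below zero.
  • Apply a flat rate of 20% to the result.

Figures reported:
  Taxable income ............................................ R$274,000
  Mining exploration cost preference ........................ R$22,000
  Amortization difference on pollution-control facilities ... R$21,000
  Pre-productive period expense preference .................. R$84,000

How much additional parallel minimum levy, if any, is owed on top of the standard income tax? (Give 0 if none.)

R$6,170

Standard income tax:
  R$69,000 × 7% = R$4,830
  R$30,000 × 21% = R$6,300
  R$175,000 × 25% = R$43,750
  → R$54,880

Parallel minimum levy:
  Adjusted income: R$274,000 + R$22,000 + R$21,000 + R$84,000 = R$401,000
  Exemption: R$106,000 − 25% × (R$401,000 − R$360,000) = R$106,000 − R$10,250 = R$95,750
  Base: R$401,000 − R$95,750 = R$305,250
  R$305,250 × 20% = R$61,050

Excess of parallel minimum levy over standard income tax: R$61,050 − R$54,880 = R$6,170.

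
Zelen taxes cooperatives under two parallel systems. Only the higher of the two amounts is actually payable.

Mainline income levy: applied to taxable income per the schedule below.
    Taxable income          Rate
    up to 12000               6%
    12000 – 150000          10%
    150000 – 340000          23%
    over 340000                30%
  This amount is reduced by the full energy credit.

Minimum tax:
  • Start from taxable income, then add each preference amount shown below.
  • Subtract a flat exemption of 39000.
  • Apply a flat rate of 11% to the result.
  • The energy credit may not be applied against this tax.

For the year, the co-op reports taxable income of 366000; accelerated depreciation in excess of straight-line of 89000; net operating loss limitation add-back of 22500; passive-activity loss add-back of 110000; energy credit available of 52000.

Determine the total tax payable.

Minimum tax:
  Adjusted income: 366000 + 89000 + 22500 + 110000 = 587500
  Less exemption 39000 → base 548500
  548500 × 11% = 60335

Mainline income levy:
  12000 × 6% = 720
  138000 × 10% = 13800
  190000 × 23% = 43700
  26000 × 30% = 7800
  → 66020
  Less energy credit 52000 → 14020

60335 > 14020, so the minimum tax is the binding amount.

60335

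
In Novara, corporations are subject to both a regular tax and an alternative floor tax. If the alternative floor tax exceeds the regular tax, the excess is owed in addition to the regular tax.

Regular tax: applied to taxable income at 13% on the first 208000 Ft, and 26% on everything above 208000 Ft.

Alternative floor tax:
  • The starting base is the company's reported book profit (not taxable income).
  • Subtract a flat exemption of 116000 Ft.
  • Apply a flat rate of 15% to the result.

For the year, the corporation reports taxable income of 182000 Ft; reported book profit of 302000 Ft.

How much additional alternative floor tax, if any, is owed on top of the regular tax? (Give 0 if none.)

Alternative floor tax:
  Base (reported book profit): 302000 Ft
  Less exemption 116000 Ft → base 186000 Ft
  186000 Ft × 15% = 27900 Ft

Regular tax:
  182000 Ft × 13% = 23660 Ft

Excess of alternative floor tax over regular tax: 27900 Ft − 23660 Ft = 4240 Ft.

4240 Ft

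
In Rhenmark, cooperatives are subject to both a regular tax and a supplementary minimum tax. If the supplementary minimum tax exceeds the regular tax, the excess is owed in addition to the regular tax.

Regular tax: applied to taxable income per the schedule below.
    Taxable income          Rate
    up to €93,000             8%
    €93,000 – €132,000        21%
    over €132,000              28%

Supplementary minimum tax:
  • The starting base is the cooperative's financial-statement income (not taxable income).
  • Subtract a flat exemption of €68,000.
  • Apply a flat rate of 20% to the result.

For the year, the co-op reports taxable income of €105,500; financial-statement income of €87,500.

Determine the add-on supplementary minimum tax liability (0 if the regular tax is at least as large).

Supplementary minimum tax:
  Base (financial-statement income): €87,500
  Less exemption €68,000 → base €19,500
  €19,500 × 20% = €3,900

Regular tax:
  €93,000 × 8% = €7,440
  €12,500 × 21% = €2,625
  → €10,065

€3,900 ≤ €10,065, so no add-on is due.

€0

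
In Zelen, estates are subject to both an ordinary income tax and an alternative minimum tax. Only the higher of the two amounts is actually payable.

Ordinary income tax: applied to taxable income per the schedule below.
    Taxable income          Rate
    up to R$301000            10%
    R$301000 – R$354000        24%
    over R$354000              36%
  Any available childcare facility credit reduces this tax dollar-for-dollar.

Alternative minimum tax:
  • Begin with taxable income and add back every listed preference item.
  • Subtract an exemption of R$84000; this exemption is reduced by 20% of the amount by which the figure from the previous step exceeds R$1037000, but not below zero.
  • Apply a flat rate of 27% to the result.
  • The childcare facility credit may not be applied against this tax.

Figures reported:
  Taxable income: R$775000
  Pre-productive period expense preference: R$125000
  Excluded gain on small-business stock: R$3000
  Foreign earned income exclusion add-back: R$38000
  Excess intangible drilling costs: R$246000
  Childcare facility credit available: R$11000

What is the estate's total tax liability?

Alternative minimum tax:
  Adjusted income: R$775000 + R$125000 + R$3000 + R$38000 + R$246000 = R$1187000
  Exemption: R$84000 − 20% × (R$1187000 − R$1037000) = R$84000 − R$30000 = R$54000
  Base: R$1187000 − R$54000 = R$1133000
  R$1133000 × 27% = R$305910

Ordinary income tax:
  R$301000 × 10% = R$30100
  R$53000 × 24% = R$12720
  R$421000 × 36% = R$151560
  → R$194380
  Less childcare facility credit R$11000 → R$183380

R$305910 > R$183380, so the alternative minimum tax is the binding amount.

R$305910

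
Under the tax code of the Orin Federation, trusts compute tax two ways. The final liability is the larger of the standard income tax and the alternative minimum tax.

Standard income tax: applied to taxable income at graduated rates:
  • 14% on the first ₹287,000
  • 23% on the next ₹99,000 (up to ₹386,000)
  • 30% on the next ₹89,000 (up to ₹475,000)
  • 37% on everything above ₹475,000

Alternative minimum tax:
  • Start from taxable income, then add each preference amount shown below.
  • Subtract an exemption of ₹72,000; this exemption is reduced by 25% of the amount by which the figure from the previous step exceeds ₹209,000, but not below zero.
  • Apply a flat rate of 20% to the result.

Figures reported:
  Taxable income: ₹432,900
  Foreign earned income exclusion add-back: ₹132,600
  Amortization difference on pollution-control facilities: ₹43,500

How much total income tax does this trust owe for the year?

Standard income tax:
  ₹287,000 × 14% = ₹40,180
  ₹99,000 × 23% = ₹22,770
  ₹46,900 × 30% = ₹14,070
  → ₹77,020

Alternative minimum tax:
  Adjusted income: ₹432,900 + ₹132,600 + ₹43,500 = ₹609,000
  Exemption: 25% × (₹609,000 − ₹209,000) = ₹100,000 ≥ ₹72,000, so the exemption is fully phased out
  Base: ₹609,000 − ₹0 = ₹609,000
  ₹609,000 × 20% = ₹121,800

₹121,800 > ₹77,020, so the alternative minimum tax is the binding amount.

₹121,800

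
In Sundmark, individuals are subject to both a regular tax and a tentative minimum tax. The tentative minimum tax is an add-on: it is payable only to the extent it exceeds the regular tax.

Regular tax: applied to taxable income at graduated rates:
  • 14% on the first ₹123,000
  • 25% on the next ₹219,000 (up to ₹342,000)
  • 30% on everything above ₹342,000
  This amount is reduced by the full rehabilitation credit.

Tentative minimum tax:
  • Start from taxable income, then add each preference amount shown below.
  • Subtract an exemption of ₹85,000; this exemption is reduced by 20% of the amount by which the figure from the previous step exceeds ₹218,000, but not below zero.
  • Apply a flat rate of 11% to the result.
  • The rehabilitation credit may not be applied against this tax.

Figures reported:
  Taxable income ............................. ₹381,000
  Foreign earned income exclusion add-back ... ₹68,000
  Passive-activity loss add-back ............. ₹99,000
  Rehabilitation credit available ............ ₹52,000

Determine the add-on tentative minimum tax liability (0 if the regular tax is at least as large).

Tentative minimum tax:
  Adjusted income: ₹381,000 + ₹68,000 + ₹99,000 = ₹548,000
  Exemption: ₹85,000 − 20% × (₹548,000 − ₹218,000) = ₹85,000 − ₹66,000 = ₹19,000
  Base: ₹548,000 − ₹19,000 = ₹529,000
  ₹529,000 × 11% = ₹58,190

Regular tax:
  ₹123,000 × 14% = ₹17,220
  ₹219,000 × 25% = ₹54,750
  ₹39,000 × 30% = ₹11,700
  → ₹83,670
  Less rehabilitation credit ₹52,000 → ₹31,670

Excess of tentative minimum tax over regular tax: ₹58,190 − ₹31,670 = ₹26,520.

₹26,520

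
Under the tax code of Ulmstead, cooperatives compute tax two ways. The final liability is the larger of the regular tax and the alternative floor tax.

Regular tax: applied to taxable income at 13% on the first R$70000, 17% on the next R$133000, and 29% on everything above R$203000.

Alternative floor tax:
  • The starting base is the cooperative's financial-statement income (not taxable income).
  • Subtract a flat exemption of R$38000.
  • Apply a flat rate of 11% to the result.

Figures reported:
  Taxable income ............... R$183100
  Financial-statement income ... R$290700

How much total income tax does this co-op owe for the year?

R$28327

Alternative floor tax:
  Base (financial-statement income): R$290700
  Less exemption R$38000 → base R$252700
  R$252700 × 11% = R$27797

Regular tax:
  R$70000 × 13% = R$9100
  R$113100 × 17% = R$19227
  → R$28327

R$28327 > R$27797, so the regular tax governs.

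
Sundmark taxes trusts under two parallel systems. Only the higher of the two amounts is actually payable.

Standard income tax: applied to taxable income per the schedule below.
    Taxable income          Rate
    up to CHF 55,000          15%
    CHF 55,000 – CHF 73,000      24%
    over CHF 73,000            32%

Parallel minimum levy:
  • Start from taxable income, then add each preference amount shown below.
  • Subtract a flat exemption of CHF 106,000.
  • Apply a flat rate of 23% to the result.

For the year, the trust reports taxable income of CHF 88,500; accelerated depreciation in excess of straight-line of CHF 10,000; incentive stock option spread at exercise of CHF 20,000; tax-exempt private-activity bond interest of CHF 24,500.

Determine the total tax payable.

Parallel minimum levy:
  Adjusted income: CHF 88,500 + CHF 10,000 + CHF 20,000 + CHF 24,500 = CHF 143,000
  Less exemption CHF 106,000 → base CHF 37,000
  CHF 37,000 × 23% = CHF 8,510

Standard income tax:
  CHF 55,000 × 15% = CHF 8,250
  CHF 18,000 × 24% = CHF 4,320
  CHF 15,500 × 32% = CHF 4,960
  → CHF 17,530

CHF 17,530 > CHF 8,510, so the standard income tax governs.

CHF 17,530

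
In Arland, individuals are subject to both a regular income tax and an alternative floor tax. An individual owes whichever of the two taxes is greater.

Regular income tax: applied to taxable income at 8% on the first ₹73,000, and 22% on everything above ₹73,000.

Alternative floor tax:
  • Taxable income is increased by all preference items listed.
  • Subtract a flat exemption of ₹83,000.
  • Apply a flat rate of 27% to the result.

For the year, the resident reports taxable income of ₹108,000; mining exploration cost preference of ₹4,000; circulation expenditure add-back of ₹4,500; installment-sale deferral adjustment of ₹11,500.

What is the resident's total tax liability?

Alternative floor tax:
  Adjusted income: ₹108,000 + ₹4,000 + ₹4,500 + ₹11,500 = ₹128,000
  Less exemption ₹83,000 → base ₹45,000
  ₹45,000 × 27% = ₹12,150

Regular income tax:
  ₹73,000 × 8% = ₹5,840
  ₹35,000 × 22% = ₹7,700
  → ₹13,540

₹13,540 > ₹12,150, so the regular income tax governs.

₹13,540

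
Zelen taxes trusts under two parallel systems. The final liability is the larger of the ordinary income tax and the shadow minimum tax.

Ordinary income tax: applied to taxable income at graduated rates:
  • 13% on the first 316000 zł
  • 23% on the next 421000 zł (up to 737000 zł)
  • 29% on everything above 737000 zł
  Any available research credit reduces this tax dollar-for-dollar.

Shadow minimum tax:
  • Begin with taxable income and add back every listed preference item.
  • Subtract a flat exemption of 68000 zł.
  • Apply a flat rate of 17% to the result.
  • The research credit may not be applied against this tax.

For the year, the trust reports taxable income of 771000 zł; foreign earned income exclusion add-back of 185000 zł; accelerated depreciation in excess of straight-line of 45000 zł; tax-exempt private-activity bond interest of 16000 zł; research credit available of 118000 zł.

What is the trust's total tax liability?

161330 zł

Ordinary income tax:
  316000 zł × 13% = 41080 zł
  421000 zł × 23% = 96830 zł
  34000 zł × 29% = 9860 zł
  → 147770 zł
  Less research credit 118000 zł → 29770 zł

Shadow minimum tax:
  Adjusted income: 771000 zł + 185000 zł + 45000 zł + 16000 zł = 1017000 zł
  Less exemption 68000 zł → base 949000 zł
  949000 zł × 17% = 161330 zł

161330 zł > 29770 zł, so the shadow minimum tax is the binding amount.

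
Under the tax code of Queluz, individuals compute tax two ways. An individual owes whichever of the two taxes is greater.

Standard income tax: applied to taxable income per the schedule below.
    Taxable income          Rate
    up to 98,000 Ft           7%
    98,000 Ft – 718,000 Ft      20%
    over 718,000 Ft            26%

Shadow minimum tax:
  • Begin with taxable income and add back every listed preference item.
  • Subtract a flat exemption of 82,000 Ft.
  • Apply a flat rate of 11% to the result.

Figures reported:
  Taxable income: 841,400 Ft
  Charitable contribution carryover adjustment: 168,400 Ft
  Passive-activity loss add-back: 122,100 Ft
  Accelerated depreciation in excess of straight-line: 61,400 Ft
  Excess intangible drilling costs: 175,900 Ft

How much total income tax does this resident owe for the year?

Standard income tax:
  98,000 Ft × 7% = 6,860 Ft
  620,000 Ft × 20% = 124,000 Ft
  123,400 Ft × 26% = 32,084 Ft
  → 162,944 Ft

Shadow minimum tax:
  Adjusted income: 841,400 Ft + 168,400 Ft + 122,100 Ft + 61,400 Ft + 175,900 Ft = 1,369,200 Ft
  Less exemption 82,000 Ft → base 1,287,200 Ft
  1,287,200 Ft × 11% = 141,592 Ft

162,944 Ft > 141,592 Ft, so the standard income tax governs.

162,944 Ft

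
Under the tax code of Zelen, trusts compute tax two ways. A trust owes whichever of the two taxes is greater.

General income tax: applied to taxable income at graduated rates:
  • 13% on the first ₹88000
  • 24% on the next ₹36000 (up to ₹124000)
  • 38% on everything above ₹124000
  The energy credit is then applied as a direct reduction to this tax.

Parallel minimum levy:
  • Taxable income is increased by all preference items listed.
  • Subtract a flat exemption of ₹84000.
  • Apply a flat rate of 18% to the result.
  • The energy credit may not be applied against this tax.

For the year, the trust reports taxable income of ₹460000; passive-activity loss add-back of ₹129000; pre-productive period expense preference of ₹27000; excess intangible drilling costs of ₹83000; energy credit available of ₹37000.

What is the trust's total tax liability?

General income tax:
  ₹88000 × 13% = ₹11440
  ₹36000 × 24% = ₹8640
  ₹336000 × 38% = ₹127680
  → ₹147760
  Less energy credit ₹37000 → ₹110760

Parallel minimum levy:
  Adjusted income: ₹460000 + ₹129000 + ₹27000 + ₹83000 = ₹699000
  Less exemption ₹84000 → base ₹615000
  ₹615000 × 18% = ₹110700

₹110760 > ₹110700, so the general income tax governs.

₹110760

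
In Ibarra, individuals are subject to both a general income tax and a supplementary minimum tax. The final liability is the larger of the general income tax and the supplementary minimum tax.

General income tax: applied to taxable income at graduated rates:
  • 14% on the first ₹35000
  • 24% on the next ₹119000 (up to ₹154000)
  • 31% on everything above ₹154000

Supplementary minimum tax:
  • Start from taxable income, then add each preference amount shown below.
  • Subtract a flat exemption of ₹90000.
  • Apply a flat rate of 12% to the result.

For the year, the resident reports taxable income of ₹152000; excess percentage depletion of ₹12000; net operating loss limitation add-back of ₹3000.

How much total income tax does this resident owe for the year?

Supplementary minimum tax:
  Adjusted income: ₹152000 + ₹12000 + ₹3000 = ₹167000
  Less exemption ₹90000 → base ₹77000
  ₹77000 × 12% = ₹9240

General income tax:
  ₹35000 × 14% = ₹4900
  ₹117000 × 24% = ₹28080
  → ₹32980

₹32980 > ₹9240, so the general income tax governs.

₹32980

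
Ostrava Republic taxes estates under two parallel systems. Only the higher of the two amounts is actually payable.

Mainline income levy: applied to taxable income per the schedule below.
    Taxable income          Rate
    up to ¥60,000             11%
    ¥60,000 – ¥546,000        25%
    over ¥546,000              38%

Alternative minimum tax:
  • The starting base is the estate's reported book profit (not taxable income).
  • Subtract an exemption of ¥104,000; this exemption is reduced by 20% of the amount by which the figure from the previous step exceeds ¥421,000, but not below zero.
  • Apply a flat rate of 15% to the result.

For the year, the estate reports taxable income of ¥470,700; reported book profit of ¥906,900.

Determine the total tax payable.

¥135,012

Alternative minimum tax:
  Base (reported book profit): ¥906,900
  Exemption: ¥104,000 − 20% × (¥906,900 − ¥421,000) = ¥104,000 − ¥97,180 = ¥6,820
  Base: ¥906,900 − ¥6,820 = ¥900,080
  ¥900,080 × 15% = ¥135,012

Mainline income levy:
  ¥60,000 × 11% = ¥6,600
  ¥410,700 × 25% = ¥102,675
  → ¥109,275

¥135,012 > ¥109,275, so the alternative minimum tax is the binding amount.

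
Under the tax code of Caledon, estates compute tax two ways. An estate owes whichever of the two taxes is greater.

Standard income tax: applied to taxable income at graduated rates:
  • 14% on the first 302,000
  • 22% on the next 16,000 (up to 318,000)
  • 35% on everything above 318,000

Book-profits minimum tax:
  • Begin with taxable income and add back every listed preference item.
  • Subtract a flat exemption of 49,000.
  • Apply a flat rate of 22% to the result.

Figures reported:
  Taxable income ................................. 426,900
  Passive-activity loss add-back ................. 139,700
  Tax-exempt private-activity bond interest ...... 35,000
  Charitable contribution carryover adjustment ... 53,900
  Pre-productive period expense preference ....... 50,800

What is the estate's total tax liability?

144,606

Book-profits minimum tax:
  Adjusted income: 426,900 + 139,700 + 35,000 + 53,900 + 50,800 = 706,300
  Less exemption 49,000 → base 657,300
  657,300 × 22% = 144,606

Standard income tax:
  302,000 × 14% = 42,280
  16,000 × 22% = 3,520
  108,900 × 35% = 38,115
  → 83,915

144,606 > 83,915, so the book-profits minimum tax is the binding amount.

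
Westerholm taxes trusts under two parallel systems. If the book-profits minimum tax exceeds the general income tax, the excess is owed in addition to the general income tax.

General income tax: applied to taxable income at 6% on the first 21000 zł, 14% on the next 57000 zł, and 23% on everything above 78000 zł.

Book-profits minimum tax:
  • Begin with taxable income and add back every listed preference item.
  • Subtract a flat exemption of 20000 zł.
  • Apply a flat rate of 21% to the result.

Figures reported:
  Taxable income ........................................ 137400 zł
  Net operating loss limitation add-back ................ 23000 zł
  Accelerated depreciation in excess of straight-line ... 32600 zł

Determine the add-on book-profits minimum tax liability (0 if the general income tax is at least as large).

Book-profits minimum tax:
  Adjusted income: 137400 zł + 23000 zł + 32600 zł = 193000 zł
  Less exemption 20000 zł → base 173000 zł
  173000 zł × 21% = 36330 zł

General income tax:
  21000 zł × 6% = 1260 zł
  57000 zł × 14% = 7980 zł
  59400 zł × 23% = 13662 zł
  → 22902 zł

Excess of book-profits minimum tax over general income tax: 36330 zł − 22902 zł = 13428 zł.

13428 zł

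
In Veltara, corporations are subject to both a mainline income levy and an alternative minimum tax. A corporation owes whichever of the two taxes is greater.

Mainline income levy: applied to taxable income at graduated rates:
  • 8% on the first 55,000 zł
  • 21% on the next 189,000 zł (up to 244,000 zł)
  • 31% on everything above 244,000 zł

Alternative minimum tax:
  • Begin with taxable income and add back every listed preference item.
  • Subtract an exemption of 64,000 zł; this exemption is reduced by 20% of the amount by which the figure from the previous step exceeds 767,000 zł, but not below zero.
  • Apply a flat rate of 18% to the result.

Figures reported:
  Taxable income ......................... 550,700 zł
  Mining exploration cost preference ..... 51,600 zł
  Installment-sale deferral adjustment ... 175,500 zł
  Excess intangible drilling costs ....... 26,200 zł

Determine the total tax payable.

139,167 zł

Alternative minimum tax:
  Adjusted income: 550,700 zł + 51,600 zł + 175,500 zł + 26,200 zł = 804,000 zł
  Exemption: 64,000 zł − 20% × (804,000 zł − 767,000 zł) = 64,000 zł − 7,400 zł = 56,600 zł
  Base: 804,000 zł − 56,600 zł = 747,400 zł
  747,400 zł × 18% = 134,532 zł

Mainline income levy:
  55,000 zł × 8% = 4,400 zł
  189,000 zł × 21% = 39,690 zł
  306,700 zł × 31% = 95,077 zł
  → 139,167 zł

139,167 zł > 134,532 zł, so the mainline income levy governs.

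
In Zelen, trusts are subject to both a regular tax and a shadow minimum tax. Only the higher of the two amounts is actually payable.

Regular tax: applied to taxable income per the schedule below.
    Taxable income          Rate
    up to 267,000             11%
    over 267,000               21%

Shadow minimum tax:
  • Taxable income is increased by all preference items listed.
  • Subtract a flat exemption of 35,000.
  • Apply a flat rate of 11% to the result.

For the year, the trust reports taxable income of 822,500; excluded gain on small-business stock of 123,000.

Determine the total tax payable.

146,025

Shadow minimum tax:
  Adjusted income: 822,500 + 123,000 = 945,500
  Less exemption 35,000 → base 910,500
  910,500 × 11% = 100,155

Regular tax:
  267,000 × 11% = 29,370
  555,500 × 21% = 116,655
  → 146,025

146,025 > 100,155, so the regular tax governs.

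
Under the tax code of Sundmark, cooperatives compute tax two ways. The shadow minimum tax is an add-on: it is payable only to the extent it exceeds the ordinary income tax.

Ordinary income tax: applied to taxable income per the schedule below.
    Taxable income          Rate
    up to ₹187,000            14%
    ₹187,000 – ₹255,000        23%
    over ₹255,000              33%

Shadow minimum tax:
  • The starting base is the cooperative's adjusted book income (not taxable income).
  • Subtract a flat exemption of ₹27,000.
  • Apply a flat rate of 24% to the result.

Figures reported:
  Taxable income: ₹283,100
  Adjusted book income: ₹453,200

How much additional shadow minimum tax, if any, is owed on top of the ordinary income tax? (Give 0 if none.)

Ordinary income tax:
  ₹187,000 × 14% = ₹26,180
  ₹68,000 × 23% = ₹15,640
  ₹28,100 × 33% = ₹9,273
  → ₹51,093

Shadow minimum tax:
  Base (adjusted book income): ₹453,200
  Less exemption ₹27,000 → base ₹426,200
  ₹426,200 × 24% = ₹102,288

Excess of shadow minimum tax over ordinary income tax: ₹102,288 − ₹51,093 = ₹51,195.

₹51,195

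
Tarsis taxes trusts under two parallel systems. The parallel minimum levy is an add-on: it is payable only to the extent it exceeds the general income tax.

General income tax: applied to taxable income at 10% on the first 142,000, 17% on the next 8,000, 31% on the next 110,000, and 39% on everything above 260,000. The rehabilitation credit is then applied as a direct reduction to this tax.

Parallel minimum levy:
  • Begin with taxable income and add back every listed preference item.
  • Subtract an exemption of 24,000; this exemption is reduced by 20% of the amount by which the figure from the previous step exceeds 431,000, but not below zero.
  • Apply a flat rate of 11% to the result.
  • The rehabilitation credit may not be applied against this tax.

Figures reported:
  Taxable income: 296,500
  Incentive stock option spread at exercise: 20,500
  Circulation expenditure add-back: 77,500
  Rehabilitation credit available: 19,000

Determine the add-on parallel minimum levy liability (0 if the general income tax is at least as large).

General income tax:
  142,000 × 10% = 14,200
  8,000 × 17% = 1,360
  110,000 × 31% = 34,100
  36,500 × 39% = 14,235
  → 63,895
  Less rehabilitation credit 19,000 → 44,895

Parallel minimum levy:
  Adjusted income: 296,500 + 20,500 + 77,500 = 394,500
  Exemption: 394,500 ≤ 431,000, so full 24,000 applies
  Base: 394,500 − 24,000 = 370,500
  370,500 × 11% = 40,755

40,755 ≤ 44,895, so no add-on is due.

0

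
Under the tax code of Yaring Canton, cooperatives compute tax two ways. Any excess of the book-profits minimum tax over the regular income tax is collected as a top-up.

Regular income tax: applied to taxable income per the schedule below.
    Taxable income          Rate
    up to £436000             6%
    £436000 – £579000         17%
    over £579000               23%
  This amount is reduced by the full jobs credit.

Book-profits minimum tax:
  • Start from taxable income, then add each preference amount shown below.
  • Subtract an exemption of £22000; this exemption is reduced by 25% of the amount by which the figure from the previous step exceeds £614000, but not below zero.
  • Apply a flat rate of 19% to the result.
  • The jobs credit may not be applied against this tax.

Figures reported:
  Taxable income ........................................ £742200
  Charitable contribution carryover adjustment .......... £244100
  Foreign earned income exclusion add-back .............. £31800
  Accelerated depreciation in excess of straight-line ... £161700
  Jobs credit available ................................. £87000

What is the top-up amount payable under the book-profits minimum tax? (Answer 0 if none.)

£223156

Book-profits minimum tax:
  Adjusted income: £742200 + £244100 + £31800 + £161700 = £1179800
  Exemption: 25% × (£1179800 − £614000) = £141450 ≥ £22000, so the exemption is fully phased out
  Base: £1179800 − £0 = £1179800
  £1179800 × 19% = £224162

Regular income tax:
  £436000 × 6% = £26160
  £143000 × 17% = £24310
  £163200 × 23% = £37536
  → £88006
  Less jobs credit £87000 → £1006

Excess of book-profits minimum tax over regular income tax: £224162 − £1006 = £223156.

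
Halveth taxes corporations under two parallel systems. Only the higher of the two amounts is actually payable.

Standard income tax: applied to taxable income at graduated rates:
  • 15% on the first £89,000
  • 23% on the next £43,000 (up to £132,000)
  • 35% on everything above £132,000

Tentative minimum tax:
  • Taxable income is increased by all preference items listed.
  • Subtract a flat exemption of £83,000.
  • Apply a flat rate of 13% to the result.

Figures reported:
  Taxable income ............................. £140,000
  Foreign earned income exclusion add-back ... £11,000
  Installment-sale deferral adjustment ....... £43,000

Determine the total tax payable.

Standard income tax:
  £89,000 × 15% = £13,350
  £43,000 × 23% = £9,890
  £8,000 × 35% = £2,800
  → £26,040

Tentative minimum tax:
  Adjusted income: £140,000 + £11,000 + £43,000 = £194,000
  Less exemption £83,000 → base £111,000
  £111,000 × 13% = £14,430

£26,040 > £14,430, so the standard income tax governs.

£26,040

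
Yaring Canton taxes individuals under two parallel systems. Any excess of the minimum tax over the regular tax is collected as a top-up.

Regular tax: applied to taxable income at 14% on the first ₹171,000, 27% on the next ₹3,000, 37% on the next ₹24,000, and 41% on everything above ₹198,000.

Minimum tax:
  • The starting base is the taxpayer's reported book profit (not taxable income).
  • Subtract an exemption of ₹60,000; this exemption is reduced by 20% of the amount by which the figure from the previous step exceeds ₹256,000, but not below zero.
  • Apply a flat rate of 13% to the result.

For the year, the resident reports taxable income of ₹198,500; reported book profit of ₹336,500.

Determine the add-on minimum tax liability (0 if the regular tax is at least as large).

Minimum tax:
  Base (reported book profit): ₹336,500
  Exemption: ₹60,000 − 20% × (₹336,500 − ₹256,000) = ₹60,000 − ₹16,100 = ₹43,900
  Base: ₹336,500 − ₹43,900 = ₹292,600
  ₹292,600 × 13% = ₹38,038

Regular tax:
  ₹171,000 × 14% = ₹23,940
  ₹3,000 × 27% = ₹810
  ₹24,000 × 37% = ₹8,880
  ₹500 × 41% = ₹205
  → ₹33,835

Excess of minimum tax over regular tax: ₹38,038 − ₹33,835 = ₹4,203.

₹4,203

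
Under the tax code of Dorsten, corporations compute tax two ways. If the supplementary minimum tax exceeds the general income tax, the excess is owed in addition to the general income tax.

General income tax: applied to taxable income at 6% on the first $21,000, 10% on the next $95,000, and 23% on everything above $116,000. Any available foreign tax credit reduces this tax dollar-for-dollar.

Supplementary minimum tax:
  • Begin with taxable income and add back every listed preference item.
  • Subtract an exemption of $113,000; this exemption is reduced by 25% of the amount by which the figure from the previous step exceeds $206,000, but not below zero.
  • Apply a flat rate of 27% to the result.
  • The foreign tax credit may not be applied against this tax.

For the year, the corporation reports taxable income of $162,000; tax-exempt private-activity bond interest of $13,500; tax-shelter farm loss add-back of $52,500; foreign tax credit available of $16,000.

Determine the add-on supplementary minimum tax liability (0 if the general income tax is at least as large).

Supplementary minimum tax:
  Adjusted income: $162,000 + $13,500 + $52,500 = $228,000
  Exemption: $113,000 − 25% × ($228,000 − $206,000) = $113,000 − $5,500 = $107,500
  Base: $228,000 − $107,500 = $120,500
  $120,500 × 27% = $32,535

General income tax:
  $21,000 × 6% = $1,260
  $95,000 × 10% = $9,500
  $46,000 × 23% = $10,580
  → $21,340
  Less foreign tax credit $16,000 → $5,340

Excess of supplementary minimum tax over general income tax: $32,535 − $5,340 = $27,195.

$27,195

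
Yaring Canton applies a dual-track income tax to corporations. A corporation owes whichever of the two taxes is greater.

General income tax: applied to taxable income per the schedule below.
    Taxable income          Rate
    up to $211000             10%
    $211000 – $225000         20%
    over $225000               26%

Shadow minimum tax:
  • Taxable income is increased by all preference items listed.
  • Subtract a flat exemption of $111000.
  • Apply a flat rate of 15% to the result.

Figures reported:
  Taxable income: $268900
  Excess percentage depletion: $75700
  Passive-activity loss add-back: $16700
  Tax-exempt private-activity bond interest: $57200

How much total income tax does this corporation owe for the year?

Shadow minimum tax:
  Adjusted income: $268900 + $75700 + $16700 + $57200 = $418500
  Less exemption $111000 → base $307500
  $307500 × 15% = $46125

General income tax:
  $211000 × 10% = $21100
  $14000 × 20% = $2800
  $43900 × 26% = $11414
  → $35314

$46125 > $35314, so the shadow minimum tax is the binding amount.

$46125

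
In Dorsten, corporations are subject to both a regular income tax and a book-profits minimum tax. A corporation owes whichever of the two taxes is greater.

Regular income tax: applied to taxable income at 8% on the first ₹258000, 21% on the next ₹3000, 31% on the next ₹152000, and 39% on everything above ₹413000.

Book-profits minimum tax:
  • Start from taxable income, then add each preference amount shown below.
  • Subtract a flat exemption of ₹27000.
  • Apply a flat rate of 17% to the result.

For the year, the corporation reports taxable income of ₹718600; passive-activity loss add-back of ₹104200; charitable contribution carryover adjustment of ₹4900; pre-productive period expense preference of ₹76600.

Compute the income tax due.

Book-profits minimum tax:
  Adjusted income: ₹718600 + ₹104200 + ₹4900 + ₹76600 = ₹904300
  Less exemption ₹27000 → base ₹877300
  ₹877300 × 17% = ₹149141

Regular income tax:
  ₹258000 × 8% = ₹20640
  ₹3000 × 21% = ₹630
  ₹152000 × 31% = ₹47120
  ₹305600 × 39% = ₹119184
  → ₹187574

₹187574 > ₹149141, so the regular income tax governs.

₹187574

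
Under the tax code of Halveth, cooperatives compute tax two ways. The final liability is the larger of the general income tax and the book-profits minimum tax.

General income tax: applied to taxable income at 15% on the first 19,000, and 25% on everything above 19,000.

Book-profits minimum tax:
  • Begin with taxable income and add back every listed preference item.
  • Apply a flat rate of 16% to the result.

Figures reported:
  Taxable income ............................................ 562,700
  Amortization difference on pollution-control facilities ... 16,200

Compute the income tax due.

138,775

General income tax:
  19,000 × 15% = 2,850
  543,700 × 25% = 135,925
  → 138,775

Book-profits minimum tax:
  Adjusted income: 562,700 + 16,200 = 578,900
  578,900 × 16% = 92,624

138,775 > 92,624, so the general income tax governs.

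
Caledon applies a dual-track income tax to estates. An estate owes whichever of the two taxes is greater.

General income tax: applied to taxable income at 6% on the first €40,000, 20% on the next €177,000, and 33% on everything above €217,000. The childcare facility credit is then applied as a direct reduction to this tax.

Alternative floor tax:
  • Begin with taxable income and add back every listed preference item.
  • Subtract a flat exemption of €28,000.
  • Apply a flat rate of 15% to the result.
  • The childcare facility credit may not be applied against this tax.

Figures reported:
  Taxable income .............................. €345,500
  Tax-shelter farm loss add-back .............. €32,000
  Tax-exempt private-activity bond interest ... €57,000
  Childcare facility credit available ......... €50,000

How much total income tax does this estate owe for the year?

General income tax:
  €40,000 × 6% = €2,400
  €177,000 × 20% = €35,400
  €128,500 × 33% = €42,405
  → €80,205
  Less childcare facility credit €50,000 → €30,205

Alternative floor tax:
  Adjusted income: €345,500 + €32,000 + €57,000 = €434,500
  Less exemption €28,000 → base €406,500
  €406,500 × 15% = €60,975

€60,975 > €30,205, so the alternative floor tax is the binding amount.

€60,975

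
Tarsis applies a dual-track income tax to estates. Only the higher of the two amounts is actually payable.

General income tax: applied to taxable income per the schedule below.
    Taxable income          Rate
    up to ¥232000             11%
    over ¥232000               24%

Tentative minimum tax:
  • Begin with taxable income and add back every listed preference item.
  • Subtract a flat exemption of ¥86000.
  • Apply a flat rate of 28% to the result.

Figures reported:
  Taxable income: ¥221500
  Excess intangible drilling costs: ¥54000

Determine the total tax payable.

Tentative minimum tax:
  Adjusted income: ¥221500 + ¥54000 = ¥275500
  Less exemption ¥86000 → base ¥189500
  ¥189500 × 28% = ¥53060

General income tax:
  ¥221500 × 11% = ¥24365

¥53060 > ¥24365, so the tentative minimum tax is the binding amount.

¥53060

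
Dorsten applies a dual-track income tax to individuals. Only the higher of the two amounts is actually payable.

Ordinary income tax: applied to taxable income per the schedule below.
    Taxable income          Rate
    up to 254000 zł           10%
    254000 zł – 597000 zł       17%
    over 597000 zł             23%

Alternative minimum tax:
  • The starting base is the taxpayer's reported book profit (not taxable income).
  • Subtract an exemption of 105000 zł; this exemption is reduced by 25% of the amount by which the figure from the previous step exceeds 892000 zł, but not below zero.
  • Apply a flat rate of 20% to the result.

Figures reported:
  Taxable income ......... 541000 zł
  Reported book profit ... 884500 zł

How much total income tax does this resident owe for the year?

Ordinary income tax:
  254000 zł × 10% = 25400 zł
  287000 zł × 17% = 48790 zł
  → 74190 zł

Alternative minimum tax:
  Base (reported book profit): 884500 zł
  Exemption: 884500 zł ≤ 892000 zł, so full 105000 zł applies
  Base: 884500 zł − 105000 zł = 779500 zł
  779500 zł × 20% = 155900 zł

155900 zł > 74190 zł, so the alternative minimum tax is the binding amount.

155900 zł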